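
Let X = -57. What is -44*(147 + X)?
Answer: -3960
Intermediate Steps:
-44*(147 + X) = -44*(147 - 57) = -44*90 = -3960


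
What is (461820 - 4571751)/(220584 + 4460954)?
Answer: -4109931/4681538 ≈ -0.87790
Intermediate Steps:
(461820 - 4571751)/(220584 + 4460954) = -4109931/4681538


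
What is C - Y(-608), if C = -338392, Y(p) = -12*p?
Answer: -345688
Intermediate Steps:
C - Y(-608) = -338392 - (-12)*(-608) = -338392 - 1*7296 = -338392 - 7296 = -345688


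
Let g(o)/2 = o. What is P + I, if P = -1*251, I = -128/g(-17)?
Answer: -4203/17 ≈ -247.24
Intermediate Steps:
g(o) = 2*o
I = 64/17 (I = -128/(2*(-17)) = -128/(-34) = -128*(-1/34) = 64/17 ≈ 3.7647)
P = -251
P + I = -251 + 64/17 = -4203/17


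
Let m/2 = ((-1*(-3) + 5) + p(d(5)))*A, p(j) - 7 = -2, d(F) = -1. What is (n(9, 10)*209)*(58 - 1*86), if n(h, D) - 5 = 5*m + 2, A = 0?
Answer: -40964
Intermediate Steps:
p(j) = 5 (p(j) = 7 - 2 = 5)
m = 0 (m = 2*(((-1*(-3) + 5) + 5)*0) = 2*(((3 + 5) + 5)*0) = 2*((8 + 5)*0) = 2*(13*0) = 2*0 = 0)
n(h, D) = 7 (n(h, D) = 5 + (5*0 + 2) = 5 + (0 + 2) = 5 + 2 = 7)
(n(9, 10)*209)*(58 - 1*86) = (7*209)*(58 - 1*86) = 1463*(58 - 86) = 1463*(-28) = -40964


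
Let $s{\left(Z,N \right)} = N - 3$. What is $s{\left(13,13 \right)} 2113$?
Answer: $21130$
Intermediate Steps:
$s{\left(Z,N \right)} = -3 + N$ ($s{\left(Z,N \right)} = N - 3 = -3 + N$)
$s{\left(13,13 \right)} 2113 = \left(-3 + 13\right) 2113 = 10 \cdot 2113 = 21130$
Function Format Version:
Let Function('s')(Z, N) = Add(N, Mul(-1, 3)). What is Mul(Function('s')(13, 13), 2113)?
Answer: 21130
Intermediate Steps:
Function('s')(Z, N) = Add(-3, N) (Function('s')(Z, N) = Add(N, -3) = Add(-3, N))
Mul(Function('s')(13, 13), 2113) = Mul(Add(-3, 13), 2113) = Mul(10, 2113) = 21130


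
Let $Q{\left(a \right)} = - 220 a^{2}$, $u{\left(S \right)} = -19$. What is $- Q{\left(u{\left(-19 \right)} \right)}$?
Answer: $79420$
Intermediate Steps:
$- Q{\left(u{\left(-19 \right)} \right)} = - \left(-220\right) \left(-19\right)^{2} = - \left(-220\right) 361 = \left(-1\right) \left(-79420\right) = 79420$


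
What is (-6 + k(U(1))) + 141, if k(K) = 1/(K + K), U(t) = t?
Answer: 271/2 ≈ 135.50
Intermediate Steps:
k(K) = 1/(2*K)
(-6 + k(U(1))) + 141 = (-6 + (1/2)/1) + 141 = (-6 + (1/2)*1) + 141 = (-6 + 1/2) + 141 = -11/2 + 141 = 271/2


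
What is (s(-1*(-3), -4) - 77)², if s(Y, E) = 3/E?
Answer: 96721/16 ≈ 6045.1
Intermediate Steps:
(s(-1*(-3), -4) - 77)² = (3/(-4) - 77)² = (3*(-¼) - 77)² = (-¾ - 77)² = (-311/4)² = 96721/16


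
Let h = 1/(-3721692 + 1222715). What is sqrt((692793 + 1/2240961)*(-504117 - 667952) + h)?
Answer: I*sqrt(25465357958863037262003429072255592131)/5600109996897 ≈ 9.0111e+5*I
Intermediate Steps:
h = -1/2498977 (h = 1/(-2498977) = -1/2498977 ≈ -4.0016e-7)
sqrt((692793 + 1/2240961)*(-504117 - 667952) + h) = sqrt((692793 + 1/2240961)*(-504117 - 667952) - 1/2498977) = sqrt((692793 + 1/2240961)*(-1172069) - 1/2498977) = sqrt((1552522094074/2240961)*(-1172069) - 1/2498977) = sqrt(-1819663018279219106/2240961 - 1/2498977) = sqrt(-4547296030430348126095523/5600109996897) = I*sqrt(25465357958863037262003429072255592131)/5600109996897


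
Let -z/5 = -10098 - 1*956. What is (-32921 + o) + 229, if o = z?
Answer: 22578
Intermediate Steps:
z = 55270 (z = -5*(-10098 - 1*956) = -5*(-10098 - 956) = -5*(-11054) = 55270)
o = 55270
(-32921 + o) + 229 = (-32921 + 55270) + 229 = 22349 + 229 = 22578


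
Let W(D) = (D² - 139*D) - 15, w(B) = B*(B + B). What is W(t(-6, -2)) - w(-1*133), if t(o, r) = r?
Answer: -35111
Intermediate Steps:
w(B) = 2*B² (w(B) = B*(2*B) = 2*B²)
W(D) = -15 + D² - 139*D
W(t(-6, -2)) - w(-1*133) = (-15 + (-2)² - 139*(-2)) - 2*(-1*133)² = (-15 + 4 + 278) - 2*(-133)² = 267 - 2*17689 = 267 - 1*35378 = 267 - 35378 = -35111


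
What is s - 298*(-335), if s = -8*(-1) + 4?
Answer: 99842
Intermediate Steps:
s = 12 (s = 8 + 4 = 12)
s - 298*(-335) = 12 - 298*(-335) = 12 + 99830 = 99842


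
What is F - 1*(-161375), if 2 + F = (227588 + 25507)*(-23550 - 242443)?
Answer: -67321336962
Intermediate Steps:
F = -67321498337 (F = -2 + (227588 + 25507)*(-23550 - 242443) = -2 + 253095*(-265993) = -2 - 67321498335 = -67321498337)
F - 1*(-161375) = -67321498337 - 1*(-161375) = -67321498337 + 161375 = -67321336962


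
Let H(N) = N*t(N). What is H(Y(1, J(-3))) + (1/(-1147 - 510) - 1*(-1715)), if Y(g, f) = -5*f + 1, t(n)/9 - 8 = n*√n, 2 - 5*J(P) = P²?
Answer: 3796186/1657 + 1152*√2 ≈ 3920.2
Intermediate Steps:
J(P) = ⅖ - P²/5
t(n) = 72 + 9*n^(3/2) (t(n) = 72 + 9*(n*√n) = 72 + 9*n^(3/2))
Y(g, f) = 1 - 5*f
H(N) = N*(72 + 9*N^(3/2))
H(Y(1, J(-3))) + (1/(-1147 - 510) - 1*(-1715)) = 9*(1 - 5*(⅖ - ⅕*(-3)²))*(8 + (1 - 5*(⅖ - ⅕*(-3)²))^(3/2)) + (1/(-1147 - 510) - 1*(-1715)) = 9*(1 - 5*(⅖ - ⅕*9))*(8 + (1 - 5*(⅖ - ⅕*9))^(3/2)) + (1/(-1657) + 1715) = 9*(1 - 5*(⅖ - 9/5))*(8 + (1 - 5*(⅖ - 9/5))^(3/2)) + (-1/1657 + 1715) = 9*(1 - 5*(-7/5))*(8 + (1 - 5*(-7/5))^(3/2)) + 2841754/1657 = 9*(1 + 7)*(8 + (1 + 7)^(3/2)) + 2841754/1657 = 9*8*(8 + 8^(3/2)) + 2841754/1657 = 9*8*(8 + 16*√2) + 2841754/1657 = (576 + 1152*√2) + 2841754/1657 = 3796186/1657 + 1152*√2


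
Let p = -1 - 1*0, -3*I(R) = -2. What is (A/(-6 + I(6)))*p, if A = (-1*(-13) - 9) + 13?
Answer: 51/16 ≈ 3.1875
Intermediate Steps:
I(R) = ⅔ (I(R) = -⅓*(-2) = ⅔)
A = 17 (A = (13 - 9) + 13 = 4 + 13 = 17)
p = -1 (p = -1 + 0 = -1)
(A/(-6 + I(6)))*p = (17/(-6 + ⅔))*(-1) = (17/(-16/3))*(-1) = (17*(-3/16))*(-1) = -51/16*(-1) = 51/16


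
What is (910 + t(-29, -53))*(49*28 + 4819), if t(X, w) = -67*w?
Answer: 27618051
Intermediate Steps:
(910 + t(-29, -53))*(49*28 + 4819) = (910 - 67*(-53))*(49*28 + 4819) = (910 + 3551)*(1372 + 4819) = 4461*6191 = 27618051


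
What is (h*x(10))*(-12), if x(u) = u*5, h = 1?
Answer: -600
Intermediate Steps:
x(u) = 5*u
(h*x(10))*(-12) = (1*(5*10))*(-12) = (1*50)*(-12) = 50*(-12) = -600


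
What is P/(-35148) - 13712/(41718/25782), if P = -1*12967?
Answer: -2070846309121/244384044 ≈ -8473.7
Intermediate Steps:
P = -12967
P/(-35148) - 13712/(41718/25782) = -12967/(-35148) - 13712/(41718/25782) = -12967*(-1/35148) - 13712/(41718*(1/25782)) = 12967/35148 - 13712/6953/4297 = 12967/35148 - 13712*4297/6953 = 12967/35148 - 58920464/6953 = -2070846309121/244384044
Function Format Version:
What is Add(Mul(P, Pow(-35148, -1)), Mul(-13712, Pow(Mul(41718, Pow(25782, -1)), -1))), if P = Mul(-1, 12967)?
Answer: Rational(-2070846309121, 244384044) ≈ -8473.7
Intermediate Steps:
P = -12967
Add(Mul(P, Pow(-35148, -1)), Mul(-13712, Pow(Mul(41718, Pow(25782, -1)), -1))) = Add(Mul(-12967, Pow(-35148, -1)), Mul(-13712, Pow(Mul(41718, Pow(25782, -1)), -1))) = Add(Mul(-12967, Rational(-1, 35148)), Mul(-13712, Pow(Mul(41718, Rational(1, 25782)), -1))) = Add(Rational(12967, 35148), Mul(-13712, Pow(Rational(6953, 4297), -1))) = Add(Rational(12967, 35148), Mul(-13712, Rational(4297, 6953))) = Add(Rational(12967, 35148), Rational(-58920464, 6953)) = Rational(-2070846309121, 244384044)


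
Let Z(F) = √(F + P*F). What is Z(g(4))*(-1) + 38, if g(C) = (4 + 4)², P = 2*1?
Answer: 38 - 8*√3 ≈ 24.144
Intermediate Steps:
P = 2
g(C) = 64 (g(C) = 8² = 64)
Z(F) = √3*√F (Z(F) = √(F + 2*F) = √(3*F) = √3*√F)
Z(g(4))*(-1) + 38 = (√3*√64)*(-1) + 38 = (√3*8)*(-1) + 38 = (8*√3)*(-1) + 38 = -8*√3 + 38 = 38 - 8*√3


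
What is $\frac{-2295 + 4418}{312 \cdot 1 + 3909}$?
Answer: $\frac{2123}{4221} \approx 0.50296$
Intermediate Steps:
$\frac{-2295 + 4418}{312 \cdot 1 + 3909} = \frac{2123}{312 + 3909} = \frac{2123}{4221}$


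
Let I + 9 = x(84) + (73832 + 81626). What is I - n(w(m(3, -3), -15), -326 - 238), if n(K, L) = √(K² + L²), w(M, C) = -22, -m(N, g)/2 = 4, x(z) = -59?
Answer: 155390 - 2*√79645 ≈ 1.5483e+5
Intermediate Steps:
m(N, g) = -8 (m(N, g) = -2*4 = -8)
I = 155390 (I = -9 + (-59 + (73832 + 81626)) = -9 + (-59 + 155458) = -9 + 155399 = 155390)
I - n(w(m(3, -3), -15), -326 - 238) = 155390 - √((-22)² + (-326 - 238)²) = 155390 - √(484 + (-564)²) = 155390 - √(484 + 318096) = 155390 - √318580 = 155390 - 2*√79645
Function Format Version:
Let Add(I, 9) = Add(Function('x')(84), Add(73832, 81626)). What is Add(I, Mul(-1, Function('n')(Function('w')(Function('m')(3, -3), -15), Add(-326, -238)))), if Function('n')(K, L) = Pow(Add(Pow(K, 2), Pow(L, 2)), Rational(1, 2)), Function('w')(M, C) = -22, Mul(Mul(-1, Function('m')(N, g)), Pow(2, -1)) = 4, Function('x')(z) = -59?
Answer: Add(155390, Mul(-2, Pow(79645, Rational(1, 2)))) ≈ 1.5483e+5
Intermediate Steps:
Function('m')(N, g) = -8 (Function('m')(N, g) = Mul(-2, 4) = -8)
I = 155390 (I = Add(-9, Add(-59, Add(73832, 81626))) = Add(-9, Add(-59, 155458)) = Add(-9, 155399) = 155390)
Add(I, Mul(-1, Function('n')(Function('w')(Function('m')(3, -3), -15), Add(-326, -238)))) = Add(155390, Mul(-1, Pow(Add(Pow(-22, 2), Pow(Add(-326, -238), 2)), Rational(1, 2)))) = Add(155390, Mul(-1, Pow(Add(484, Pow(-564, 2)), Rational(1, 2)))) = Add(155390, Mul(-1, Pow(Add(484, 318096), Rational(1, 2)))) = Add(155390, Mul(-1, Pow(318580, Rational(1, 2)))) = Add(155390, Mul(-1, Mul(2, Pow(79645, Rational(1, 2))))) = Add(155390, Mul(-2, Pow(79645, Rational(1, 2))))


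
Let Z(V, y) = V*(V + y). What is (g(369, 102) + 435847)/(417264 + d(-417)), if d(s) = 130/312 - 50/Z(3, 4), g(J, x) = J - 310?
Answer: 12205368/11683337 ≈ 1.0447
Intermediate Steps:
g(J, x) = -310 + J
d(s) = -55/28 (d(s) = 130/312 - 50*1/(3*(3 + 4)) = 130*(1/312) - 50/(3*7) = 5/12 - 50/21 = -55/28)
(g(369, 102) + 435847)/(417264 + d(-417)) = ((-310 + 369) + 435847)/(417264 - 55/28) = (59 + 435847)/(11683337/28) = 435906*(28/11683337) = 12205368/11683337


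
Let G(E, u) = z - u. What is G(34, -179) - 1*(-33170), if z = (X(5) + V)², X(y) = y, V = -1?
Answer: 33365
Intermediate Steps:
z = 16 (z = (5 - 1)² = 4² = 16)
G(E, u) = 16 - u
G(34, -179) - 1*(-33170) = (16 - 1*(-179)) - 1*(-33170) = (16 + 179) + 33170 = 195 + 33170 = 33365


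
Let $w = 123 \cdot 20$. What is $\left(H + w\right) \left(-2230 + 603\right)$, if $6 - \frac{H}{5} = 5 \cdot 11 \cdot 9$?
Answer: $-24405$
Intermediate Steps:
$w = 2460$
$H = -2445$ ($H = 30 - 5 \cdot 5 \cdot 11 \cdot 9 = 30 - 5 \cdot 55 \cdot 9 = 30 - 2475 = -2445$)
$\left(H + w\right) \left(-2230 + 603\right) = \left(-2445 + 2460\right) \left(-2230 + 603\right) = 15 \left(-1627\right) = -24405$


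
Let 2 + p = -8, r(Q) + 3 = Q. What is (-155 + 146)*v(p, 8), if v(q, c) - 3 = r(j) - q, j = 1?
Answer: -99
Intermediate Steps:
r(Q) = -3 + Q
p = -10 (p = -2 - 8 = -10)
v(q, c) = 1 - q (v(q, c) = 3 + ((-3 + 1) - q) = 3 + (-2 - q) = 1 - q)
(-155 + 146)*v(p, 8) = (-155 + 146)*(1 - 1*(-10)) = -9*(1 + 10) = -9*11 = -99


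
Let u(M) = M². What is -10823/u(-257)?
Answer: -10823/66049 ≈ -0.16386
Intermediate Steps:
-10823/u(-257) = -10823/((-257)²) = -10823/66049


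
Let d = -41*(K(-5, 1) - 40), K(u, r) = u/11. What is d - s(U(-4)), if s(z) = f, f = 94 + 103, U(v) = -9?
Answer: 16078/11 ≈ 1461.6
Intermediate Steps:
K(u, r) = u/11 (K(u, r) = u*(1/11) = u/11)
f = 197
d = 18245/11 (d = -41*((1/11)*(-5) - 40) = -41*(-5/11 - 40) = -41*(-445/11) = 18245/11 ≈ 1658.6)
s(z) = 197
d - s(U(-4)) = 18245/11 - 1*197 = 18245/11 - 197 = 16078/11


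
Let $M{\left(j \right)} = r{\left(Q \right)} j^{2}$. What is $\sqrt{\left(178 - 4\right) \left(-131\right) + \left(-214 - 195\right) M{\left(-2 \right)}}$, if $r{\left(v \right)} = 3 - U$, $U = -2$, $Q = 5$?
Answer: $i \sqrt{30974} \approx 175.99 i$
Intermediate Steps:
$r{\left(v \right)} = 5$ ($r{\left(v \right)} = 3 - -2 = 3 + 2 = 5$)
$M{\left(j \right)} = 5 j^{2}$
$\sqrt{\left(178 - 4\right) \left(-131\right) + \left(-214 - 195\right) M{\left(-2 \right)}} = \sqrt{\left(178 - 4\right) \left(-131\right) + \left(-214 - 195\right) 5 \left(-2\right)^{2}} = \sqrt{174 \left(-131\right) - 409 \cdot 5 \cdot 4} = \sqrt{-22794 - 8180} = \sqrt{-30974} = i \sqrt{30974}$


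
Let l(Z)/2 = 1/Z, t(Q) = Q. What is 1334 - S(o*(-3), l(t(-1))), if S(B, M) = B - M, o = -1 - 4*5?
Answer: 1269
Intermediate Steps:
o = -21 (o = -1 - 20 = -21)
l(Z) = 2/Z
1334 - S(o*(-3), l(t(-1))) = 1334 - (-21*(-3) - 2/(-1)) = 1334 - (63 - 2*(-1)) = 1334 - (63 - 1*(-2)) = 1334 - (63 + 2) = 1334 - 1*65 = 1334 - 65 = 1269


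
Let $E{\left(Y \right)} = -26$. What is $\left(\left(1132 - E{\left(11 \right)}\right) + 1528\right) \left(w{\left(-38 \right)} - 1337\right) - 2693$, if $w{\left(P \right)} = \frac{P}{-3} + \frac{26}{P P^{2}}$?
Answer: $- \frac{146502215303}{41154} \approx -3.5599 \cdot 10^{6}$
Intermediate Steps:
$w{\left(P \right)} = \frac{26}{P^{3}} - \frac{P}{3}$ ($w{\left(P \right)} = P \left(- \frac{1}{3}\right) + \frac{26}{P^{3}} = - \frac{P}{3} + \frac{26}{P^{3}} = \frac{26}{P^{3}} - \frac{P}{3}$)
$\left(\left(1132 - E{\left(11 \right)}\right) + 1528\right) \left(w{\left(-38 \right)} - 1337\right) - 2693 = \left(\left(1132 - -26\right) + 1528\right) \left(\left(\frac{26}{-54872} - - \frac{38}{3}\right) - 1337\right) - 2693 = \left(\left(1132 + 26\right) + 1528\right) \left(\left(26 \left(- \frac{1}{54872}\right) + \frac{38}{3}\right) - 1337\right) - 2693 = \left(1158 + 1528\right) \left(\left(- \frac{13}{27436} + \frac{38}{3}\right) - 1337\right) - 2693 = 2686 \left(\frac{1042529}{82308} - 1337\right) - 2693 = 2686 \left(- \frac{109003267}{82308}\right) - 2693 = - \frac{146391387581}{41154} - 2693 = - \frac{146502215303}{41154}$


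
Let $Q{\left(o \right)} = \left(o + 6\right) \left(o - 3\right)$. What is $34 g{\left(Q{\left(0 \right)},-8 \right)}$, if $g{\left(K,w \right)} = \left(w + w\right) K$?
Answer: $9792$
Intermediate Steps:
$Q{\left(o \right)} = \left(-3 + o\right) \left(6 + o\right)$ ($Q{\left(o \right)} = \left(6 + o\right) \left(-3 + o\right) = \left(-3 + o\right) \left(6 + o\right)$)
$g{\left(K,w \right)} = 2 K w$ ($g{\left(K,w \right)} = 2 w K = 2 K w$)
$34 g{\left(Q{\left(0 \right)},-8 \right)} = 34 \cdot 2 \left(-18 + 0^{2} + 3 \cdot 0\right) \left(-8\right) = 34 \cdot 2 \left(-18 + 0 + 0\right) \left(-8\right) = 34 \cdot 2 \left(-18\right) \left(-8\right) = 34 \cdot 288 = 9792$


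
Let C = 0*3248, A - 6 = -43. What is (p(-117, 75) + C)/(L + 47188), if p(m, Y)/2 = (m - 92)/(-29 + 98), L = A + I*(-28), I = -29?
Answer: -418/3309447 ≈ -0.00012631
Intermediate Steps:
A = -37 (A = 6 - 43 = -37)
L = 775 (L = -37 - 29*(-28) = -37 + 812 = 775)
p(m, Y) = -8/3 + 2*m/69 (p(m, Y) = 2*((m - 92)/(-29 + 98)) = 2*((-92 + m)/69) = 2*((-92 + m)*(1/69)) = 2*(-4/3 + m/69) = -8/3 + 2*m/69)
C = 0
(p(-117, 75) + C)/(L + 47188) = ((-8/3 + (2/69)*(-117)) + 0)/(775 + 47188) = ((-8/3 - 78/23) + 0)/47963 = (-418/69 + 0)*(1/47963) = -418/69*1/47963 = -418/3309447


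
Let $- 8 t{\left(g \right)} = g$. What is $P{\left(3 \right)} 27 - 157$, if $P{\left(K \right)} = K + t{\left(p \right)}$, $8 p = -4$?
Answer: $- \frac{1189}{16} \approx -74.313$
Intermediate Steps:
$p = - \frac{1}{2}$ ($p = \frac{1}{8} \left(-4\right) = - \frac{1}{2} \approx -0.5$)
$t{\left(g \right)} = - \frac{g}{8}$
$P{\left(K \right)} = \frac{1}{16} + K$ ($P{\left(K \right)} = K - - \frac{1}{16} = K + \frac{1}{16} = \frac{1}{16} + K$)
$P{\left(3 \right)} 27 - 157 = \left(\frac{1}{16} + 3\right) 27 - 157 = \frac{49}{16} \cdot 27 - 157 = \frac{1323}{16} - 157 = - \frac{1189}{16}$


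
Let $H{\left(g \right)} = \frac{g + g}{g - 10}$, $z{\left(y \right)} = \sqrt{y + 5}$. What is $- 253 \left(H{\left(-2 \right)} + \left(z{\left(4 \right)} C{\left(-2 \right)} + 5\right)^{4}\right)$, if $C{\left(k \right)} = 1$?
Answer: $- \frac{3109117}{3} \approx -1.0364 \cdot 10^{6}$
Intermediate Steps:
$z{\left(y \right)} = \sqrt{5 + y}$
$H{\left(g \right)} = \frac{2 g}{-10 + g}$
$- 253 \left(H{\left(-2 \right)} + \left(z{\left(4 \right)} C{\left(-2 \right)} + 5\right)^{4}\right) = - 253 \left(2 \left(-2\right) \frac{1}{-10 - 2} + \left(\sqrt{5 + 4} \cdot 1 + 5\right)^{4}\right) = - 253 \left(2 \left(-2\right) \frac{1}{-12} + \left(\sqrt{9} \cdot 1 + 5\right)^{4}\right) = - 253 \left(2 \left(-2\right) \left(- \frac{1}{12}\right) + \left(3 \cdot 1 + 5\right)^{4}\right) = - 253 \left(\frac{1}{3} + \left(3 + 5\right)^{4}\right) = - 253 \left(\frac{1}{3} + 8^{4}\right) = - 253 \left(\frac{1}{3} + 4096\right) = \left(-253\right) \frac{12289}{3} = - \frac{3109117}{3}$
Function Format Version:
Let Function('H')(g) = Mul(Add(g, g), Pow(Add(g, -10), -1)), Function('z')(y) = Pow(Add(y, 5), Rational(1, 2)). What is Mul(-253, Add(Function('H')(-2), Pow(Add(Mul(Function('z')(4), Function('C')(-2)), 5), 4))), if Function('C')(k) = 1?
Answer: Rational(-3109117, 3) ≈ -1.0364e+6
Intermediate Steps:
Function('z')(y) = Pow(Add(5, y), Rational(1, 2))
Function('H')(g) = Mul(2, g, Pow(Add(-10, g), -1)) (Function('H')(g) = Mul(Mul(2, g), Pow(Add(-10, g), -1)) = Mul(2, g, Pow(Add(-10, g), -1)))
Mul(-253, Add(Function('H')(-2), Pow(Add(Mul(Function('z')(4), Function('C')(-2)), 5), 4))) = Mul(-253, Add(Mul(2, -2, Pow(Add(-10, -2), -1)), Pow(Add(Mul(Pow(Add(5, 4), Rational(1, 2)), 1), 5), 4))) = Mul(-253, Add(Mul(2, -2, Pow(-12, -1)), Pow(Add(Mul(Pow(9, Rational(1, 2)), 1), 5), 4))) = Mul(-253, Add(Mul(2, -2, Rational(-1, 12)), Pow(Add(Mul(3, 1), 5), 4))) = Mul(-253, Add(Rational(1, 3), Pow(Add(3, 5), 4))) = Mul(-253, Add(Rational(1, 3), Pow(8, 4))) = Mul(-253, Add(Rational(1, 3), 4096)) = Mul(-253, Rational(12289, 3)) = Rational(-3109117, 3)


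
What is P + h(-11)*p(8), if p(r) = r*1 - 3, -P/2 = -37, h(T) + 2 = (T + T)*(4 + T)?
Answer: 834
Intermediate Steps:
h(T) = -2 + 2*T*(4 + T) (h(T) = -2 + (T + T)*(4 + T) = -2 + (2*T)*(4 + T) = -2 + 2*T*(4 + T))
P = 74 (P = -2*(-37) = 74)
p(r) = -3 + r (p(r) = r - 3 = -3 + r)
P + h(-11)*p(8) = 74 + (-2 + 2*(-11)² + 8*(-11))*(-3 + 8) = 74 + (-2 + 2*121 - 88)*5 = 74 + (-2 + 242 - 88)*5 = 74 + 152*5 = 74 + 760 = 834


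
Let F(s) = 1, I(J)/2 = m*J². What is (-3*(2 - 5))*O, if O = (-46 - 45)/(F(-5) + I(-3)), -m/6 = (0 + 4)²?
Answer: 819/1727 ≈ 0.47423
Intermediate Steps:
m = -96 (m = -6*(0 + 4)² = -6*4² = -6*16 = -96)
I(J) = -192*J² (I(J) = 2*(-96*J²) = -192*J²)
O = 91/1727 (O = (-46 - 45)/(1 - 192*(-3)²) = -91/(1 - 192*9) = -91/(1 - 1728) = -91/(-1727) = -91*(-1/1727) = 91/1727 ≈ 0.052693)
(-3*(2 - 5))*O = -3*(2 - 5)*(91/1727) = -3*(-3)*(91/1727) = 9*(91/1727) = 819/1727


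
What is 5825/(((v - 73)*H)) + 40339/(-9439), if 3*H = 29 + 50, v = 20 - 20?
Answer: -397581538/54434713 ≈ -7.3038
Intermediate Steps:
v = 0
H = 79/3 (H = (29 + 50)/3 = (⅓)*79 = 79/3 ≈ 26.333)
5825/(((v - 73)*H)) + 40339/(-9439) = 5825/(((0 - 73)*(79/3))) + 40339/(-9439) = 5825/((-73*79/3)) + 40339*(-1/9439) = 5825/(-5767/3) - 40339/9439 = 5825*(-3/5767) - 40339/9439 = -17475/5767 - 40339/9439 = -397581538/54434713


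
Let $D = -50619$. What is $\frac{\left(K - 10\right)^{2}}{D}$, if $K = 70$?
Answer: $- \frac{1200}{16873} \approx -0.07112$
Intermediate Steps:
$\frac{\left(K - 10\right)^{2}}{D} = \frac{\left(70 - 10\right)^{2}}{-50619} = 60^{2} \left(- \frac{1}{50619}\right) = 3600 \left(- \frac{1}{50619}\right) = - \frac{1200}{16873}$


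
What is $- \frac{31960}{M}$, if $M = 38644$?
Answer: $- \frac{7990}{9661} \approx -0.82704$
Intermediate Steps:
$- \frac{31960}{M} = - \frac{31960}{38644} = \left(-31960\right) \frac{1}{38644} = - \frac{7990}{9661}$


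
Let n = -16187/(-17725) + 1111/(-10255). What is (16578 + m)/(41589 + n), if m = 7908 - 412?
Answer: 875185594150/1511954727317 ≈ 0.57884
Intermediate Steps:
m = 7496
n = 29261042/36353975 (n = -16187*(-1/17725) + 1111*(-1/10255) = 16187/17725 - 1111/10255 = 29261042/36353975 ≈ 0.80489)
(16578 + m)/(41589 + n) = (16578 + 7496)/(41589 + 29261042/36353975) = 24074/(1511954727317/36353975) = 24074*(36353975/1511954727317) = 875185594150/1511954727317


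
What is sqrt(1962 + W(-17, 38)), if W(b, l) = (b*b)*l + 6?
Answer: 5*sqrt(518) ≈ 113.80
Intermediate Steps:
W(b, l) = 6 + l*b**2 (W(b, l) = b**2*l + 6 = l*b**2 + 6 = 6 + l*b**2)
sqrt(1962 + W(-17, 38)) = sqrt(1962 + (6 + 38*(-17)**2)) = sqrt(1962 + (6 + 38*289)) = sqrt(1962 + (6 + 10982)) = sqrt(1962 + 10988) = sqrt(12950) = 5*sqrt(518)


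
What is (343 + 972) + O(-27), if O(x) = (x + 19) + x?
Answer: 1280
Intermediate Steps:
O(x) = 19 + 2*x (O(x) = (19 + x) + x = 19 + 2*x)
(343 + 972) + O(-27) = (343 + 972) + (19 + 2*(-27)) = 1315 + (19 - 54) = 1315 - 35 = 1280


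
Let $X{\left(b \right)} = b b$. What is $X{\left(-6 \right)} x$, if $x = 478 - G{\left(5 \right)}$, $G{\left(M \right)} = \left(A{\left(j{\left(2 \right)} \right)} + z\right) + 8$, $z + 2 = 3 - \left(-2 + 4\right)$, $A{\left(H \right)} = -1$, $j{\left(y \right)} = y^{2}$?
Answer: $16992$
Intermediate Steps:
$X{\left(b \right)} = b^{2}$
$z = -1$ ($z = -2 + \left(3 - \left(-2 + 4\right)\right) = -2 + \left(3 - 2\right) = -2 + 1 = -1$)
$G{\left(M \right)} = 6$ ($G{\left(M \right)} = \left(-1 - 1\right) + 8 = -2 + 8 = 6$)
$x = 472$ ($x = 478 - 6 = 472$)
$X{\left(-6 \right)} x = \left(-6\right)^{2} \cdot 472 = 36 \cdot 472 = 16992$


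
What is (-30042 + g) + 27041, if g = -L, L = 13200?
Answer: -16201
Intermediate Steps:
g = -13200 (g = -1*13200 = -13200)
(-30042 + g) + 27041 = (-30042 - 13200) + 27041 = -43242 + 27041 = -16201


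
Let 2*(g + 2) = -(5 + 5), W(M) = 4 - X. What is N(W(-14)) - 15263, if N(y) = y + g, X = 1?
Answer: -15267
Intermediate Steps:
W(M) = 3 (W(M) = 4 - 1*1 = 4 - 1 = 3)
g = -7 (g = -2 + (-(5 + 5))/2 = -2 + (-1*10)/2 = -2 + (1/2)*(-10) = -2 - 5 = -7)
N(y) = -7 + y (N(y) = y - 7 = -7 + y)
N(W(-14)) - 15263 = (-7 + 3) - 15263 = -4 - 15263 = -15267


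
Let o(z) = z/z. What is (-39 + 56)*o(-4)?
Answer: 17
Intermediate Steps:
o(z) = 1
(-39 + 56)*o(-4) = (-39 + 56)*1 = 17*1 = 17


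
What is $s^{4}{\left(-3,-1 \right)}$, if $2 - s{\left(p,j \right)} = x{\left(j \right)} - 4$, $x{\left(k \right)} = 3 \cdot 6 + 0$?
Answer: $20736$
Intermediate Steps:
$x{\left(k \right)} = 18$ ($x{\left(k \right)} = 18 + 0 = 18$)
$s{\left(p,j \right)} = -12$ ($s{\left(p,j \right)} = 2 - \left(18 - 4\right) = 2 - 14 = -12$)
$s^{4}{\left(-3,-1 \right)} = \left(-12\right)^{4} = 20736$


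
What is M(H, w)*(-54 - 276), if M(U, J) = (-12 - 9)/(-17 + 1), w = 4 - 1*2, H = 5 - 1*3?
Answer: -3465/8 ≈ -433.13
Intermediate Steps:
H = 2 (H = 5 - 3 = 2)
w = 2 (w = 4 - 2 = 2)
M(U, J) = 21/16 (M(U, J) = -21/(-16) = -21*(-1/16) = 21/16)
M(H, w)*(-54 - 276) = 21*(-54 - 276)/16 = (21/16)*(-330) = -3465/8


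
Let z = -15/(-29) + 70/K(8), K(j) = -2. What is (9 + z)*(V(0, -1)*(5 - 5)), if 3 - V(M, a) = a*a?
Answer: 0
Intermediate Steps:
V(M, a) = 3 - a² (V(M, a) = 3 - a*a = 3 - a²)
z = -1000/29 (z = -15/(-29) + 70/(-2) = -15*(-1/29) + 70*(-½) = 15/29 - 35 = -1000/29 ≈ -34.483)
(9 + z)*(V(0, -1)*(5 - 5)) = (9 - 1000/29)*((3 - 1*(-1)²)*(5 - 5)) = -739*(3 - 1*1)*0/29 = -739*(3 - 1)*0/29 = -1478*0/29 = -739/29*0 = 0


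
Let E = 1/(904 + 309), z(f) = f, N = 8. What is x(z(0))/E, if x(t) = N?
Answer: 9704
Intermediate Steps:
x(t) = 8
E = 1/1213 ≈ 0.00082440
x(z(0))/E = 8/(1/1213) = 8*1213 = 9704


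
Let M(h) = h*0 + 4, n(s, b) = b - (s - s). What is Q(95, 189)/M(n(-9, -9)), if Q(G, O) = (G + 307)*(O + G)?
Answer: 28542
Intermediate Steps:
Q(G, O) = (307 + G)*(G + O)
n(s, b) = b (n(s, b) = b - 1*0 = b + 0 = b)
M(h) = 4 (M(h) = 0 + 4 = 4)
Q(95, 189)/M(n(-9, -9)) = (95² + 307*95 + 307*189 + 95*189)/4 = (9025 + 29165 + 58023 + 17955)*(¼) = 114168*(¼) = 28542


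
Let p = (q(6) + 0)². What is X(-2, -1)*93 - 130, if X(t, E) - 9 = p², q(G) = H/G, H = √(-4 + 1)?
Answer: 33967/48 ≈ 707.65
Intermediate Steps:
H = I*√3 (H = √(-3) = I*√3 ≈ 1.732*I)
q(G) = I*√3/G (q(G) = (I*√3)/G = I*√3/G)
p = -1/12 (p = (I*√3/6 + 0)² = (I*√3/6)² = -1/12 ≈ -0.083333)
X(t, E) = 1297/144 (X(t, E) = 9 + (-1/12)² = 9 + 1/144 = 1297/144)
X(-2, -1)*93 - 130 = (1297/144)*93 - 130 = 40207/48 - 130 = 33967/48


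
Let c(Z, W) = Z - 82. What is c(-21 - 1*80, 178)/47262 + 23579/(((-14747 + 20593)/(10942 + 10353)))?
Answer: 1977579070341/23024471 ≈ 85890.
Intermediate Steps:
c(Z, W) = -82 + Z
c(-21 - 1*80, 178)/47262 + 23579/(((-14747 + 20593)/(10942 + 10353))) = (-82 + (-21 - 1*80))/47262 + 23579/(((-14747 + 20593)/(10942 + 10353))) = (-82 + (-21 - 80))*(1/47262) + 23579/((5846/21295)) = (-82 - 101)*(1/47262) + 23579/((5846*(1/21295))) = -183*1/47262 + 23579/(5846/21295) = -61/15754 + 23579*(21295/5846) = -61/15754 + 502114805/5846 = 1977579070341/23024471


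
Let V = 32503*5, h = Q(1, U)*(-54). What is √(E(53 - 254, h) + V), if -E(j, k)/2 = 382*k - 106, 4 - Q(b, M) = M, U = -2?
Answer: √410263 ≈ 640.52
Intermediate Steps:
Q(b, M) = 4 - M
h = -324 (h = (4 - 1*(-2))*(-54) = (4 + 2)*(-54) = 6*(-54) = -324)
E(j, k) = 212 - 764*k (E(j, k) = -2*(382*k - 106) = -2*(-106 + 382*k) = 212 - 764*k)
V = 162515
√(E(53 - 254, h) + V) = √((212 - 764*(-324)) + 162515) = √((212 + 247536) + 162515) = √(247748 + 162515) = √410263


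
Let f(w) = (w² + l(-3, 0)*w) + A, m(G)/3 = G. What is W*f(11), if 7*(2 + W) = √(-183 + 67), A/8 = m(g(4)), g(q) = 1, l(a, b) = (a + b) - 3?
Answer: -158 + 158*I*√29/7 ≈ -158.0 + 121.55*I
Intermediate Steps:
l(a, b) = -3 + a + b
m(G) = 3*G
A = 24 (A = 8*(3*1) = 8*3 = 24)
W = -2 + 2*I*√29/7 (W = -2 + √(-183 + 67)/7 = -2 + √(-116)/7 = -2 + (2*I*√29)/7 = -2 + 2*I*√29/7 ≈ -2.0 + 1.5386*I)
f(w) = 24 + w² - 6*w (f(w) = (w² + (-3 - 3 + 0)*w) + 24 = (w² - 6*w) + 24 = 24 + w² - 6*w)
W*f(11) = (-2 + 2*I*√29/7)*(24 + 11² - 6*11) = (-2 + 2*I*√29/7)*(24 + 121 - 66) = (-2 + 2*I*√29/7)*79 = -158 + 158*I*√29/7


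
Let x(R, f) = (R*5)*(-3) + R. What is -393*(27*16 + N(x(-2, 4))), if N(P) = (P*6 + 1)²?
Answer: -11394249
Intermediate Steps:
x(R, f) = -14*R (x(R, f) = (5*R)*(-3) + R = -15*R + R = -14*R)
N(P) = (1 + 6*P)² (N(P) = (6*P + 1)² = (1 + 6*P)²)
-393*(27*16 + N(x(-2, 4))) = -393*(27*16 + (1 + 6*(-14*(-2)))²) = -393*(432 + (1 + 6*28)²) = -393*(432 + (1 + 168)²) = -393*(432 + 169²) = -393*(432 + 28561) = -393*28993 = -11394249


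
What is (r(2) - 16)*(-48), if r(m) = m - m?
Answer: 768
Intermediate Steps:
r(m) = 0
(r(2) - 16)*(-48) = (0 - 16)*(-48) = -16*(-48) = 768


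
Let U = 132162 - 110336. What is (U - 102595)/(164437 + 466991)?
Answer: -26923/210476 ≈ -0.12791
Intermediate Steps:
U = 21826
(U - 102595)/(164437 + 466991) = (21826 - 102595)/(164437 + 466991) = -80769/631428 = -80769*1/631428 = -26923/210476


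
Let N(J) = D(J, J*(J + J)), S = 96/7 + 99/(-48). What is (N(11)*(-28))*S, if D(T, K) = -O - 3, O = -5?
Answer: -1305/2 ≈ -652.50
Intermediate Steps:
S = 1305/112 (S = 96*(⅐) + 99*(-1/48) = 96/7 - 33/16 = 1305/112 ≈ 11.652)
D(T, K) = 2 (D(T, K) = -1*(-5) - 3 = 5 - 3 = 2)
N(J) = 2
(N(11)*(-28))*S = (2*(-28))*(1305/112) = -56*1305/112 = -1305/2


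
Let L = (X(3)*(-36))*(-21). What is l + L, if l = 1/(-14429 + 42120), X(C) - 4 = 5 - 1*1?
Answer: 167475169/27691 ≈ 6048.0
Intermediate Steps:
X(C) = 8 (X(C) = 4 + (5 - 1*1) = 4 + (5 - 1) = 4 + 4 = 8)
L = 6048 (L = (8*(-36))*(-21) = -288*(-21) = 6048)
l = 1/27691 ≈ 3.6113e-5
l + L = 1/27691 + 6048 = 167475169/27691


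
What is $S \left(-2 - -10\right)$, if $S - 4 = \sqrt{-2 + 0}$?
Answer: $32 + 8 i \sqrt{2} \approx 32.0 + 11.314 i$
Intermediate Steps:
$S = 4 + i \sqrt{2}$ ($S = 4 + \sqrt{-2 + 0} = 4 + \sqrt{-2} = 4 + i \sqrt{2} \approx 4.0 + 1.4142 i$)
$S \left(-2 - -10\right) = \left(4 + i \sqrt{2}\right) \left(-2 - -10\right) = \left(4 + i \sqrt{2}\right) \left(-2 + 10\right) = \left(4 + i \sqrt{2}\right) 8 = 32 + 8 i \sqrt{2}$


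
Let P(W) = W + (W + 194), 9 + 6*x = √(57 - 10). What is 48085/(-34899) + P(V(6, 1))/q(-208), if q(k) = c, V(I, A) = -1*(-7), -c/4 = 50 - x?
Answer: -3976743341/1665275583 - 156*√47/47717 ≈ -2.4105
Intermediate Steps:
x = -3/2 + √47/6 (x = -3/2 + √(57 - 10)/6 = -3/2 + √47/6 ≈ -0.35739)
c = -206 + 2*√47/3 (c = -4*(50 - (-3/2 + √47/6)) = -4*(50 + (3/2 - √47/6)) = -4*(103/2 - √47/6) = -206 + 2*√47/3 ≈ -201.43)
V(I, A) = 7
q(k) = -206 + 2*√47/3
P(W) = 194 + 2*W (P(W) = W + (194 + W) = 194 + 2*W)
48085/(-34899) + P(V(6, 1))/q(-208) = 48085/(-34899) + (194 + 2*7)/(-206 + 2*√47/3) = 48085*(-1/34899) + (194 + 14)/(-206 + 2*√47/3) = -48085/34899 + 208/(-206 + 2*√47/3)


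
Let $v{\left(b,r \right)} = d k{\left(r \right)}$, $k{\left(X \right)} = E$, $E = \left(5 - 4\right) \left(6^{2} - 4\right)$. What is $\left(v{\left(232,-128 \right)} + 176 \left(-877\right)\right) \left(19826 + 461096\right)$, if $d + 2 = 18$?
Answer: $-73985040480$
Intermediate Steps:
$d = 16$ ($d = -2 + 18 = 16$)
$E = 32$ ($E = 1 \left(36 - 4\right) = 1 \cdot 32 = 32$)
$k{\left(X \right)} = 32$
$v{\left(b,r \right)} = 512$ ($v{\left(b,r \right)} = 16 \cdot 32 = 512$)
$\left(v{\left(232,-128 \right)} + 176 \left(-877\right)\right) \left(19826 + 461096\right) = \left(512 + 176 \left(-877\right)\right) \left(19826 + 461096\right) = \left(512 - 154352\right) 480922 = \left(-153840\right) 480922 = -73985040480$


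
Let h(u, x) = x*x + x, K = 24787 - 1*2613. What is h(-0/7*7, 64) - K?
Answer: -18014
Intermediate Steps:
K = 22174 (K = 24787 - 2613 = 22174)
h(u, x) = x + x² (h(u, x) = x² + x = x + x²)
h(-0/7*7, 64) - K = 64*(1 + 64) - 1*22174 = 64*65 - 22174 = 4160 - 22174 = -18014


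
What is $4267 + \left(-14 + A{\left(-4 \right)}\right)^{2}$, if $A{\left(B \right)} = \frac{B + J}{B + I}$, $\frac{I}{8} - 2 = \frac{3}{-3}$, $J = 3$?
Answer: $\frac{71521}{16} \approx 4470.1$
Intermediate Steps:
$I = 8$ ($I = 16 + 8 \frac{3}{-3} = 16 + 8 \cdot 3 \left(- \frac{1}{3}\right) = 16 + 8 \left(-1\right) = 16 - 8 = 8$)
$A{\left(B \right)} = \frac{3 + B}{8 + B}$ ($A{\left(B \right)} = \frac{B + 3}{B + 8} = \frac{3 + B}{8 + B}$)
$4267 + \left(-14 + A{\left(-4 \right)}\right)^{2} = 4267 + \left(-14 + \frac{3 - 4}{8 - 4}\right)^{2} = 4267 + \left(-14 + \frac{1}{4} \left(-1\right)\right)^{2} = 4267 + \left(-14 - \frac{1}{4}\right)^{2} = 4267 + \left(- \frac{57}{4}\right)^{2} = 4267 + \frac{3249}{16} = \frac{71521}{16}$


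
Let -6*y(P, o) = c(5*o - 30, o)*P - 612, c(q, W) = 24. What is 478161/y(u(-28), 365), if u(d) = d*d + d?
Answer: -159387/974 ≈ -163.64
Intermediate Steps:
u(d) = d + d**2 (u(d) = d**2 + d = d + d**2)
y(P, o) = 102 - 4*P (y(P, o) = -(24*P - 612)/6 = -(-612 + 24*P)/6 = 102 - 4*P)
478161/y(u(-28), 365) = 478161/(102 - (-112)*(1 - 28)) = 478161/(102 - (-112)*(-27)) = 478161/(102 - 4*756) = 478161/(102 - 3024) = 478161/(-2922) = 478161*(-1/2922) = -159387/974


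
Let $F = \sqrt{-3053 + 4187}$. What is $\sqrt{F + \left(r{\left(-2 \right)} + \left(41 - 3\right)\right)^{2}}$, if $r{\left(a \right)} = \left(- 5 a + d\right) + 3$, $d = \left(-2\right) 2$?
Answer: $\sqrt{2209 + 9 \sqrt{14}} \approx 47.357$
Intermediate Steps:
$d = -4$
$F = 9 \sqrt{14}$ ($F = \sqrt{1134} = 9 \sqrt{14} \approx 33.675$)
$r{\left(a \right)} = -1 - 5 a$ ($r{\left(a \right)} = \left(- 5 a - 4\right) + 3 = \left(-4 - 5 a\right) + 3 = -1 - 5 a$)
$\sqrt{F + \left(r{\left(-2 \right)} + \left(41 - 3\right)\right)^{2}} = \sqrt{9 \sqrt{14} + \left(\left(-1 - -10\right) + \left(41 - 3\right)\right)^{2}} = \sqrt{9 \sqrt{14} + \left(\left(-1 + 10\right) + 38\right)^{2}} = \sqrt{9 \sqrt{14} + \left(9 + 38\right)^{2}} = \sqrt{9 \sqrt{14} + 47^{2}} = \sqrt{9 \sqrt{14} + 2209} = \sqrt{2209 + 9 \sqrt{14}}$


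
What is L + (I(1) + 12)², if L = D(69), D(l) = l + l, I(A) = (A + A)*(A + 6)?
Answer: 814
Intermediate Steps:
I(A) = 2*A*(6 + A) (I(A) = (2*A)*(6 + A) = 2*A*(6 + A))
D(l) = 2*l
L = 138 (L = 2*69 = 138)
L + (I(1) + 12)² = 138 + (2*1*(6 + 1) + 12)² = 138 + (2*1*7 + 12)² = 138 + (14 + 12)² = 138 + 26² = 138 + 676 = 814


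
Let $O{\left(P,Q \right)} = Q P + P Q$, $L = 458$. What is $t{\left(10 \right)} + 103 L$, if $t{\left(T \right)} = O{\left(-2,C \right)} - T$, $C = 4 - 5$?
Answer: $47168$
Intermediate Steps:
$C = -1$ ($C = 4 - 5 = -1$)
$O{\left(P,Q \right)} = 2 P Q$ ($O{\left(P,Q \right)} = P Q + P Q = 2 P Q$)
$t{\left(T \right)} = 4 - T$ ($t{\left(T \right)} = 2 \left(-2\right) \left(-1\right) - T = 4 - T$)
$t{\left(10 \right)} + 103 L = \left(4 - 10\right) + 103 \cdot 458 = \left(4 - 10\right) + 47174 = -6 + 47174 = 47168$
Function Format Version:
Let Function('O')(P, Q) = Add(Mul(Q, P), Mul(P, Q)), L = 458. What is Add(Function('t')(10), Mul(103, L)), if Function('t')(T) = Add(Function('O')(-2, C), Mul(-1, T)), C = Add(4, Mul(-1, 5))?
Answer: 47168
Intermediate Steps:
C = -1 (C = Add(4, -5) = -1)
Function('O')(P, Q) = Mul(2, P, Q) (Function('O')(P, Q) = Add(Mul(P, Q), Mul(P, Q)) = Mul(2, P, Q))
Function('t')(T) = Add(4, Mul(-1, T)) (Function('t')(T) = Add(Mul(2, -2, -1), Mul(-1, T)) = Add(4, Mul(-1, T)))
Add(Function('t')(10), Mul(103, L)) = Add(Add(4, Mul(-1, 10)), Mul(103, 458)) = Add(Add(4, -10), 47174) = Add(-6, 47174) = 47168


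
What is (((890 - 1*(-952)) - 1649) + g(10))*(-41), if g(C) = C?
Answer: -8323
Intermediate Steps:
(((890 - 1*(-952)) - 1649) + g(10))*(-41) = (((890 - 1*(-952)) - 1649) + 10)*(-41) = (((890 + 952) - 1649) + 10)*(-41) = ((1842 - 1649) + 10)*(-41) = (193 + 10)*(-41) = 203*(-41) = -8323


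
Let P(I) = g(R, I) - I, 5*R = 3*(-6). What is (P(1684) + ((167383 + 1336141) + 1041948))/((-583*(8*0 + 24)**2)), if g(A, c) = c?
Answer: -39773/5247 ≈ -7.5801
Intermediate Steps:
R = -18/5 (R = (3*(-6))/5 = (1/5)*(-18) = -18/5 ≈ -3.6000)
P(I) = 0 (P(I) = I - I = 0)
(P(1684) + ((167383 + 1336141) + 1041948))/((-583*(8*0 + 24)**2)) = (0 + ((167383 + 1336141) + 1041948))/((-583*(8*0 + 24)**2)) = (0 + (1503524 + 1041948))/((-583*(0 + 24)**2)) = (0 + 2545472)/((-583*24**2)) = 2545472/((-583*576)) = 2545472/(-335808) = 2545472*(-1/335808) = -39773/5247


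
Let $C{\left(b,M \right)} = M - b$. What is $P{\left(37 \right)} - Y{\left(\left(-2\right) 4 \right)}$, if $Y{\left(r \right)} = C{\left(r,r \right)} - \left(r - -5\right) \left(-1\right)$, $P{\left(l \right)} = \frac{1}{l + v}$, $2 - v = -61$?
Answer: $\frac{301}{100} \approx 3.01$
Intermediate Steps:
$v = 63$ ($v = 2 - -61 = 2 + 61 = 63$)
$P{\left(l \right)} = \frac{1}{63 + l}$ ($P{\left(l \right)} = \frac{1}{l + 63} = \frac{1}{63 + l}$)
$Y{\left(r \right)} = 5 + r$ ($Y{\left(r \right)} = \left(r - r\right) - \left(r - -5\right) \left(-1\right) = 0 - \left(r + 5\right) \left(-1\right) = 0 - \left(5 + r\right) \left(-1\right) = 0 - \left(-5 - r\right) = 0 + \left(5 + r\right) = 5 + r$)
$P{\left(37 \right)} - Y{\left(\left(-2\right) 4 \right)} = \frac{1}{63 + 37} - \left(5 - 8\right) = \frac{1}{100} - \left(5 - 8\right) = \frac{1}{100} - -3 = \frac{1}{100} + 3 = \frac{301}{100}$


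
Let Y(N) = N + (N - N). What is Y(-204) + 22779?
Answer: 22575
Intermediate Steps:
Y(N) = N (Y(N) = N + 0 = N)
Y(-204) + 22779 = -204 + 22779 = 22575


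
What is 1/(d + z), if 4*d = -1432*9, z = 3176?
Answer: -1/46 ≈ -0.021739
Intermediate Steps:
d = -3222 (d = (-1432*9)/4 = (¼)*(-12888) = -3222)
1/(d + z) = 1/(-3222 + 3176) = 1/(-46) = -1/46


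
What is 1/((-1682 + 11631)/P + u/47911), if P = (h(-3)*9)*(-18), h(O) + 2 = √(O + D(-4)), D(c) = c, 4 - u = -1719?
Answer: 7423203910920048/227744046524260813 - 3699686429104698*I*√7/227744046524260813 ≈ 0.032595 - 0.04298*I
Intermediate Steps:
u = 1723 (u = 4 - 1*(-1719) = 4 + 1719 = 1723)
h(O) = -2 + √(-4 + O) (h(O) = -2 + √(O - 4) = -2 + √(-4 + O))
P = 324 - 162*I*√7 (P = ((-2 + √(-4 - 3))*9)*(-18) = ((-2 + √(-7))*9)*(-18) = ((-2 + I*√7)*9)*(-18) = (-18 + 9*I*√7)*(-18) = 324 - 162*I*√7 ≈ 324.0 - 428.61*I)
1/((-1682 + 11631)/P + u/47911) = 1/((-1682 + 11631)/(324 - 162*I*√7) + 1723/47911) = 1/(9949/(324 - 162*I*√7) + 1723*(1/47911)) = 1/(9949/(324 - 162*I*√7) + 1723/47911) = 1/(1723/47911 + 9949/(324 - 162*I*√7))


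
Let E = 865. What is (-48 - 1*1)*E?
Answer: -42385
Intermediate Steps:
(-48 - 1*1)*E = (-48 - 1*1)*865 = (-48 - 1)*865 = -49*865 = -42385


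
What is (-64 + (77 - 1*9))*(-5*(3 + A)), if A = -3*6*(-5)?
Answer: -1860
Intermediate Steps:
A = 90 (A = -18*(-5) = 90)
(-64 + (77 - 1*9))*(-5*(3 + A)) = (-64 + (77 - 1*9))*(-5*(3 + 90)) = (-64 + (77 - 9))*(-5*93) = (-64 + 68)*(-465) = 4*(-465) = -1860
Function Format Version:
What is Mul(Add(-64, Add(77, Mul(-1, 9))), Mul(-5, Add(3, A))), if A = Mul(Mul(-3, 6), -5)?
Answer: -1860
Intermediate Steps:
A = 90 (A = Mul(-18, -5) = 90)
Mul(Add(-64, Add(77, Mul(-1, 9))), Mul(-5, Add(3, A))) = Mul(Add(-64, Add(77, Mul(-1, 9))), Mul(-5, Add(3, 90))) = Mul(Add(-64, Add(77, -9)), Mul(-5, 93)) = Mul(Add(-64, 68), -465) = Mul(4, -465) = -1860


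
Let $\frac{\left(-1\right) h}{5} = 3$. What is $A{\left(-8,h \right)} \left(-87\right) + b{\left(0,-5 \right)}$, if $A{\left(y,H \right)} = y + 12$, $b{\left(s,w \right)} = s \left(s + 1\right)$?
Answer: $-348$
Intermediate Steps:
$h = -15$ ($h = \left(-5\right) 3 = -15$)
$b{\left(s,w \right)} = s \left(1 + s\right)$
$A{\left(y,H \right)} = 12 + y$
$A{\left(-8,h \right)} \left(-87\right) + b{\left(0,-5 \right)} = \left(12 - 8\right) \left(-87\right) + 0 \left(1 + 0\right) = 4 \left(-87\right) + 0 \cdot 1 = -348 + 0 = -348$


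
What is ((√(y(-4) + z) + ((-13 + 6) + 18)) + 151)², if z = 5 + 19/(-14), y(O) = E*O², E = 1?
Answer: 367691/14 + 810*√154/7 ≈ 27700.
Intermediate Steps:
y(O) = O² (y(O) = 1*O² = O²)
z = 51/14 (z = 5 + 19*(-1/14) = 5 - 19/14 = 51/14 ≈ 3.6429)
((√(y(-4) + z) + ((-13 + 6) + 18)) + 151)² = ((√((-4)² + 51/14) + ((-13 + 6) + 18)) + 151)² = ((√(16 + 51/14) + (-7 + 18)) + 151)² = ((√(275/14) + 11) + 151)² = ((5*√154/14 + 11) + 151)² = ((11 + 5*√154/14) + 151)² = (162 + 5*√154/14)²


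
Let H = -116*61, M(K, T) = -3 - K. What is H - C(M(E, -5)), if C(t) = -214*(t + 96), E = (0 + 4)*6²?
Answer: -17990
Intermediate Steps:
E = 144 (E = 4*36 = 144)
H = -7076
C(t) = -20544 - 214*t (C(t) = -214*(96 + t) = -20544 - 214*t)
H - C(M(E, -5)) = -7076 - (-20544 - 214*(-3 - 1*144)) = -7076 - (-20544 - 214*(-3 - 144)) = -7076 - (-20544 - 214*(-147)) = -7076 - (-20544 + 31458) = -7076 - 1*10914 = -7076 - 10914 = -17990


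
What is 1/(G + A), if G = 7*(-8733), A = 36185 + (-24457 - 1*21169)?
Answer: -1/70572 ≈ -1.4170e-5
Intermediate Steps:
A = -9441 (A = 36185 + (-24457 - 21169) = 36185 - 45626 = -9441)
G = -61131
1/(G + A) = 1/(-61131 - 9441) = 1/(-70572) = -1/70572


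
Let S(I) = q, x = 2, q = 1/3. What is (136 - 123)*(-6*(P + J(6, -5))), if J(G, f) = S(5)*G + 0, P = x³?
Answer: -780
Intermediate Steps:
q = ⅓ ≈ 0.33333
S(I) = ⅓
P = 8 (P = 2³ = 8)
J(G, f) = G/3 (J(G, f) = G/3 + 0 = G/3)
(136 - 123)*(-6*(P + J(6, -5))) = (136 - 123)*(-6*(8 + (⅓)*6)) = 13*(-6*(8 + 2)) = 13*(-6*10) = 13*(-60) = -780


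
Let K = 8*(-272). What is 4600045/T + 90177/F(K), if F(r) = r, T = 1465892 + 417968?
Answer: -7993557265/204963968 ≈ -39.000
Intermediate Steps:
K = -2176
T = 1883860
4600045/T + 90177/F(K) = 4600045/1883860 + 90177/(-2176) = 4600045*(1/1883860) + 90177*(-1/2176) = 920009/376772 - 90177/2176 = -7993557265/204963968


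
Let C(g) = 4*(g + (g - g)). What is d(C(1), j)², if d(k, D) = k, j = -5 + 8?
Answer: 16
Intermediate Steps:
C(g) = 4*g (C(g) = 4*(g + 0) = 4*g)
j = 3
d(C(1), j)² = (4*1)² = 4² = 16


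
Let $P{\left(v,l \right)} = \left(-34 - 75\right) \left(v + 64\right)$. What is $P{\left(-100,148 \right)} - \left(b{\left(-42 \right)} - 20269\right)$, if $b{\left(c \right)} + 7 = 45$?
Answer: $24155$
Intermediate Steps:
$b{\left(c \right)} = 38$ ($b{\left(c \right)} = -7 + 45 = 38$)
$P{\left(v,l \right)} = -6976 - 109 v$ ($P{\left(v,l \right)} = - 109 \left(64 + v\right) = -6976 - 109 v$)
$P{\left(-100,148 \right)} - \left(b{\left(-42 \right)} - 20269\right) = \left(-6976 - -10900\right) - \left(38 - 20269\right) = \left(-6976 + 10900\right) - \left(38 - 20269\right) = 3924 - -20231 = 3924 + 20231 = 24155$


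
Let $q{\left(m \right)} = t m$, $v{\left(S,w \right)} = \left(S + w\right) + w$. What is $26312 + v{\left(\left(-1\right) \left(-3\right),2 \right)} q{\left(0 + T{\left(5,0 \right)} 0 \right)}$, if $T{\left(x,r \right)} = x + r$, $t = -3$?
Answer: $26312$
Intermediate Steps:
$T{\left(x,r \right)} = r + x$
$v{\left(S,w \right)} = S + 2 w$
$q{\left(m \right)} = - 3 m$
$26312 + v{\left(\left(-1\right) \left(-3\right),2 \right)} q{\left(0 + T{\left(5,0 \right)} 0 \right)} = 26312 + \left(\left(-1\right) \left(-3\right) + 2 \cdot 2\right) \left(- 3 \left(0 + \left(0 + 5\right) 0\right)\right) = 26312 + \left(3 + 4\right) \left(- 3 \left(0 + 5 \cdot 0\right)\right) = 26312 + 7 \left(- 3 \left(0 + 0\right)\right) = 26312 + 7 \left(\left(-3\right) 0\right) = 26312 + 7 \cdot 0 = 26312 + 0 = 26312$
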